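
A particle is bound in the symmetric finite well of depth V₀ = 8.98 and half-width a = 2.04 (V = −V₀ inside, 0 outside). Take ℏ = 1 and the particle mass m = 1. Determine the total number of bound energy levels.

The dimensionless depth is z₀ = a√(2mV₀)/ℏ = 2.04 × √(17.96) = 8.645.
The even/odd transcendental equations gain one root per π/2 in z₀, giving N = 1 + ⌊2z₀/π⌋ = 1 + ⌊5.504⌋ = 6.

N = 6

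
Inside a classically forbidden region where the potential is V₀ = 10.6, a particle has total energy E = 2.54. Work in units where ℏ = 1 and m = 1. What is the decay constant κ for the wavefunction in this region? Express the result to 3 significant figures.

Since E < V₀ the TISE in this region is ψ'' = κ²ψ with κ = √(2m(V₀ − E))/ℏ.
κ = √(2 × 1 × 8.06) = 4.015.

κ = 4.01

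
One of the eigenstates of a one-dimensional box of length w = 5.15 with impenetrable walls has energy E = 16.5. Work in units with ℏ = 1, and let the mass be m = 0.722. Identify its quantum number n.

n = 8

For an infinite well E_n = n²π²ℏ²/(2mw²), so n = (w/πℏ)√(2mE).
n = (5.15/π) × √(2 × 0.722 × 16.5) = 8.002 → n = 8.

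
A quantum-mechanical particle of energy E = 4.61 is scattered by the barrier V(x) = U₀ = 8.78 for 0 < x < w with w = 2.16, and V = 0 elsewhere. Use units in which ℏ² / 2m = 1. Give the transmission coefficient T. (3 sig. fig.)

T = 0.000588

Since E < U₀ the interior solution is evanescent with decay constant κ = √(2m(U₀ − E))/ℏ = 2.042.
κw = 4.411, sinh(κw) = 41.16.
The exact tunnelling result is T⁻¹ = 1 + U₀² sinh²(κw) / [4E(U₀ − E)] = 1700, so T = 0.000588.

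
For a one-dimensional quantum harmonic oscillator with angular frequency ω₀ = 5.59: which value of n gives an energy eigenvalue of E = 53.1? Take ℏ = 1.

E_n = ℏω₀(n + ½) ⇒ n = E/(ℏω₀) − ½ = 53.1/5.59 − 0.5 = 8.999 → n = 9.

n = 9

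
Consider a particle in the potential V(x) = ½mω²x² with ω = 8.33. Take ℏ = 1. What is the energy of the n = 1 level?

E = 12.5

The oscillator eigenvalues are E_n = ℏω(n + ½), so E_1 = 8.33 × 1.5 = 12.50.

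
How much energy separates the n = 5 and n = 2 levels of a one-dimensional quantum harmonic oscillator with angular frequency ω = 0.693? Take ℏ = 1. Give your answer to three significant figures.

E_n = ℏω(n + ½), so ΔE = (5 − 2) ℏω = 3 × 0.693 = 2.079.

ΔE = 2.08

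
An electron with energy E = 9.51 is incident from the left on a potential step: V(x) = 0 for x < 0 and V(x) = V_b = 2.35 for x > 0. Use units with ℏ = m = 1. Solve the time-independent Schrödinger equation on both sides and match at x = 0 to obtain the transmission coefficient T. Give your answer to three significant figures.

On each side the TISE gives plane waves with k = √(2m(E − V))/ℏ: k₁ = √(2·1·9.51) = 4.361, k₂ = √(2·1·7.16) = 3.784.
Continuity of ψ and ψ′ at the step yields the reflection amplitude r = (k₁ − k₂)/(k₁ + k₂) = 0.07084; thus R = |r|² = 0.005018, T = 0.9950.

T = 0.995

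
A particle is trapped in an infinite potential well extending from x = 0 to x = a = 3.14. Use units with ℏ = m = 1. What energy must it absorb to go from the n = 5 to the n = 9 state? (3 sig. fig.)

ΔE = 28.0

E_n = n²π²ℏ²/(2ma²), so ΔE = (9² − 5²) π²ℏ²/(2ma²).
ΔE = 56 × π² / (2 × 1 × 3.14²) = 28.03.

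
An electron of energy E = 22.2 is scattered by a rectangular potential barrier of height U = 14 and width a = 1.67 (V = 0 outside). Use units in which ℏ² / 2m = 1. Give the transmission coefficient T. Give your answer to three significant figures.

T = 0.789

Above the barrier the interior wavenumber is k₂ = √(2m(E − U))/ℏ = 2.864, giving phase k₂a = 4.782.
T = [1 + U² sin²(k₂a) / (4E(E − U))]⁻¹ = 1/1.268 = 0.789.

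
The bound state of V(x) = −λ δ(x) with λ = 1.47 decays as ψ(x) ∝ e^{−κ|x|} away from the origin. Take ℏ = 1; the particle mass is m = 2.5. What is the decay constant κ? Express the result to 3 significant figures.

κ = 3.68

Integrating the TISE across x = 0 gives the cusp condition ψ'(0⁺) − ψ'(0⁻) = −(2mλ/ℏ²)ψ(0).
With ψ ∝ e^{−κ|x|} this yields −2κ = −2mλ/ℏ², so κ = mλ/ℏ² = 3.675.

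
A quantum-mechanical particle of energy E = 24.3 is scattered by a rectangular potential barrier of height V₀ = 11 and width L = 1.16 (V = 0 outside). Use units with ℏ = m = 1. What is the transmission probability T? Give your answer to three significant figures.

Above the barrier the interior wavenumber is k₂ = √(2m(E − V₀))/ℏ = 5.158, giving phase k₂L = 5.983.
T = [1 + V₀² sin²(k₂L) / (4E(E − V₀))]⁻¹ = 1/1.008 = 0.992.

T = 0.992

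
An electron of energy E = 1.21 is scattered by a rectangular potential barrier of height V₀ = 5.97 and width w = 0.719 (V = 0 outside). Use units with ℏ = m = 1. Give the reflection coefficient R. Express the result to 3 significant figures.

Since E < V₀ the interior solution is evanescent with decay constant κ = √(2m(V₀ − E))/ℏ = 3.085.
κw = 2.218, sinh(κw) = 4.542.
Matching ψ, ψ′ at both faces gives T = [1 + V₀² sinh²(κw) / (4E(V₀ − E))]⁻¹ = 1/32.92 = 0.0304.
R = 1 − T = 0.970.

R = 0.970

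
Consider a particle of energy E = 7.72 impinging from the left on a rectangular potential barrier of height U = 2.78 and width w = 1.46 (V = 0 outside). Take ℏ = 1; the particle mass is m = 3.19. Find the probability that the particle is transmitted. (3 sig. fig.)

T = 0.957

E > U: inside the barrier k₂ = √(2m(E − U))/ℏ = 5.614, k₂w = 8.196.
Matching at both interfaces gives T⁻¹ = 1 + U² sin²(k₂w) / [4E(E − U)] = 1.045, hence T = 0.957.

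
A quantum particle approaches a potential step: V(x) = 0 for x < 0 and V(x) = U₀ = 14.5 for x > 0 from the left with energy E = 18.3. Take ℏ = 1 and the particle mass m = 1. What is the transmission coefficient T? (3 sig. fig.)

T = 0.860

On each side the TISE gives plane waves with k = √(2m(E − V))/ℏ: k₁ = √(2·1·18.3) = 6.050, k₂ = √(2·1·3.8) = 2.757.
Continuity of ψ and ψ′ at the step yields the reflection amplitude r = (k₁ − k₂)/(k₁ + k₂) = 0.3739; thus R = |r|² = 0.1398, T = 0.8602.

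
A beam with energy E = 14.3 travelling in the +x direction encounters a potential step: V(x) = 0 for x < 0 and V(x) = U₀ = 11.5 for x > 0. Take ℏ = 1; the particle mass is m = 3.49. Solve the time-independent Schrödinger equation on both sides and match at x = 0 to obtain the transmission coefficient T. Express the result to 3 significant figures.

T = 0.851

The wavenumbers are k₁ = √(2mE)/ℏ = 9.991 on the left and k₂ = √(2m(E − U₀))/ℏ = 4.421 on the right.
Matching ψ and ψ′ at x = 0 gives r = (k₁ − k₂)/(k₁ + k₂), so R = r² = 0.1494 and T = 1 − R = 0.8506.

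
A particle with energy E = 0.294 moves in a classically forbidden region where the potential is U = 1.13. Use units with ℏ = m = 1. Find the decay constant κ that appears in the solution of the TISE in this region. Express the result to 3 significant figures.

Since E < U the TISE in this region is ψ'' = κ²ψ with κ = √(2m(U − E))/ℏ.
κ = √(2 × 1 × 0.836) = 1.293.

κ = 1.29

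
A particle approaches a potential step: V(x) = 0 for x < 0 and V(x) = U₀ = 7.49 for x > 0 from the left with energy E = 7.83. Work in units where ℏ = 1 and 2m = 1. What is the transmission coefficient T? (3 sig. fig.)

On each side the TISE gives plane waves with k = √(2m(E − V))/ℏ: k₁ = √(2·½·7.83) = 2.798, k₂ = √(2·½·0.34) = 0.5831.
Continuity of ψ and ψ′ at the step yields the reflection amplitude r = (k₁ − k₂)/(k₁ + k₂) = 0.6551; thus R = |r|² = 0.4292, T = 0.5708.

T = 0.571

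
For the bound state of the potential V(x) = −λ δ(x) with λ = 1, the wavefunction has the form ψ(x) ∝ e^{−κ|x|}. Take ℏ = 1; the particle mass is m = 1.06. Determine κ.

κ = 1.06

Integrating the TISE across x = 0 gives the cusp condition ψ'(0⁺) − ψ'(0⁻) = −(2mλ/ℏ²)ψ(0).
With ψ ∝ e^{−κ|x|} this yields −2κ = −2mλ/ℏ², so κ = mλ/ℏ² = 1.060.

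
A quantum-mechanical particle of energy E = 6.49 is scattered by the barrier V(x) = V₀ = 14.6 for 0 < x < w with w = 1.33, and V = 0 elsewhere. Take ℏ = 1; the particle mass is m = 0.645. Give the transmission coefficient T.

Since E < V₀ the interior solution is evanescent with decay constant κ = √(2m(V₀ − E))/ℏ = 3.234.
κw = 4.302, sinh(κw) = 36.91.
The exact tunnelling result is T⁻¹ = 1 + V₀² sinh²(κw) / [4E(V₀ − E)] = 1380, so T = 0.000724.

T = 0.000724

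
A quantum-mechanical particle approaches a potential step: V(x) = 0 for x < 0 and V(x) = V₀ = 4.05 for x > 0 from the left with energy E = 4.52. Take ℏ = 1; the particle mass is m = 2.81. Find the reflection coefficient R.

R = 0.262

The wavenumbers are k₁ = √(2mE)/ℏ = 5.040 on the left and k₂ = √(2m(E − V₀))/ℏ = 1.625 on the right.
Matching ψ and ψ′ at x = 0 gives r = (k₁ − k₂)/(k₁ + k₂), so R = r² = 0.2625 and T = 1 − R = 0.7375.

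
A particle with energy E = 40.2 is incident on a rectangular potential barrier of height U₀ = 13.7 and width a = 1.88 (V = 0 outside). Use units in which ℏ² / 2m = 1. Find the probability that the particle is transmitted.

Above the barrier the interior wavenumber is k₂ = √(2m(E − U₀))/ℏ = 5.148, giving phase k₂a = 9.678.
Matching at both interfaces gives T⁻¹ = 1 + U₀² sin²(k₂a) / [4E(E − U₀)] = 1.003, hence T = 0.997.

T = 0.997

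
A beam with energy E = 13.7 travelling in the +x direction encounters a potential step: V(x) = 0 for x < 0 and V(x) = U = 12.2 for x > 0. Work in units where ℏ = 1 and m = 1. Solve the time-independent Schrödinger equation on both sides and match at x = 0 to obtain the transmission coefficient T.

On each side the TISE gives plane waves with k = √(2m(E − V))/ℏ: k₁ = √(2·1·13.7) = 5.235, k₂ = √(2·1·1.5) = 1.732.
Matching ψ and ψ′ at x = 0 gives r = (k₁ − k₂)/(k₁ + k₂), so R = r² = 0.2528 and T = 1 − R = 0.7472.

T = 0.747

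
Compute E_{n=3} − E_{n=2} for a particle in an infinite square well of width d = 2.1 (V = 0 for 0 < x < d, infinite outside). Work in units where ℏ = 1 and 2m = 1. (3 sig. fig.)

ΔE = 11.2

E_n = n²π²ℏ²/(2md²), so ΔE = (3² − 2²) π²ℏ²/(2md²).
ΔE = 5 × π² / (2 × 0.5 × 2.1²) = 11.19.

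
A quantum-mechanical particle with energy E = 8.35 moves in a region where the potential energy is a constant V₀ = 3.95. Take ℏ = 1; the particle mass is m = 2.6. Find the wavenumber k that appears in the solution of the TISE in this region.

With E > V₀ the solution is oscillatory, ψ ∝ e^{±ikx} with k = √(2m(E − V₀))/ℏ.
k = √(2 × 2.6 × 4.4) = 4.783.

k = 4.78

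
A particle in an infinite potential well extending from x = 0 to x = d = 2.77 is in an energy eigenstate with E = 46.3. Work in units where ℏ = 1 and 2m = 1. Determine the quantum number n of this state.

From E_n = n²π²ℏ²/(2md²) invert to n = √(2md²E)/(πℏ).
n = (2.77/π) × √(2 × 0.5 × 46.3) = 6.000 → n = 6.

n = 6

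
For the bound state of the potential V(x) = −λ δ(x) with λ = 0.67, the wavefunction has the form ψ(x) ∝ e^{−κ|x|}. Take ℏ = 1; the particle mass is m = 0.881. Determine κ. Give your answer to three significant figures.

Integrate −(ℏ²/2m)ψ'' − λδ(x)ψ = Eψ from −ε to +ε: the ψ'' term gives ψ'(0⁺) − ψ'(0⁻) and the δ term gives −(2mλ/ℏ²)ψ(0).
With ψ ∝ e^{−κ|x|} this yields −2κ = −2mλ/ℏ², so κ = mλ/ℏ² = 0.5903.

κ = 0.590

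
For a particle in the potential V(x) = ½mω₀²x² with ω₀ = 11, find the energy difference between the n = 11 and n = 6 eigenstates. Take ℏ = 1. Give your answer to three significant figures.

E_n = ℏω₀(n + ½), so ΔE = (11 − 6) ℏω₀ = 5 × 11 = 55.00.

ΔE = 55.0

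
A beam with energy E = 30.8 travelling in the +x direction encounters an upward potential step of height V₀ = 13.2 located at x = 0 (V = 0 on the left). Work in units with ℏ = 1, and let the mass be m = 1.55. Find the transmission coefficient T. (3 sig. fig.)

T = 0.981

The wavenumbers are k₁ = √(2mE)/ℏ = 9.771 on the left and k₂ = √(2m(E − V₀))/ℏ = 7.386 on the right.
Continuity of ψ and ψ′ at the step yields the reflection amplitude r = (k₁ − k₂)/(k₁ + k₂) = 0.1390; thus R = |r|² = 0.01932, T = 0.9807.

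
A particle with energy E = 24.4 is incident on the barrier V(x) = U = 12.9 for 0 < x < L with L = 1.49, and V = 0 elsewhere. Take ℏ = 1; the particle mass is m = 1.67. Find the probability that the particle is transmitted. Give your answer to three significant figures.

T = 0.995

E > U: inside the barrier k₂ = √(2m(E − U))/ℏ = 6.198, k₂L = 9.234.
Matching at both interfaces gives T⁻¹ = 1 + U² sin²(k₂L) / [4E(E − U)] = 1.005, hence T = 0.995.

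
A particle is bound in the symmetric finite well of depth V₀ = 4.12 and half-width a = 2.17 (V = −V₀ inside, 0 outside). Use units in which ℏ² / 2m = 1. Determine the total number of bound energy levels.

Define the well-strength parameter z₀ = (a/ℏ)√(2mV₀) = 2.17 × √(2·0.5·4.12) = 4.405.
A new bound state (alternating even/odd) appears each time z₀ passes a multiple of π/2, so N = ⌊2z₀/π⌋ + 1 = ⌊2.804⌋ + 1 = 3.

N = 3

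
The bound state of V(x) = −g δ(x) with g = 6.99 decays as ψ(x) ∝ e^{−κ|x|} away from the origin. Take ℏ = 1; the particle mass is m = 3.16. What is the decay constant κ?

κ = 22.1

Integrate −(ℏ²/2m)ψ'' − gδ(x)ψ = Eψ from −ε to +ε: the ψ'' term gives ψ'(0⁺) − ψ'(0⁻) and the δ term gives −(2mg/ℏ²)ψ(0).
With ψ ∝ e^{−κ|x|} this yields −2κ = −2mg/ℏ², so κ = mg/ℏ² = 22.09.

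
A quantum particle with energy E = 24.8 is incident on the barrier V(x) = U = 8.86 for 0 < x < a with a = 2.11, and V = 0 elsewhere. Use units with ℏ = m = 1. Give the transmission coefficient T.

T = 0.982

E > U: inside the barrier k₂ = √(2m(E − U))/ℏ = 5.646, k₂a = 11.91.
T = [1 + U² sin²(k₂a) / (4E(E − U))]⁻¹ = 1/1.018 = 0.982.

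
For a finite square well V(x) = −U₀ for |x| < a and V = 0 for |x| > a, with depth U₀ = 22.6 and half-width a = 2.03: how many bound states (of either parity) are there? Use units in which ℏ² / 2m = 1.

N = 7

Define the well-strength parameter z₀ = (a/ℏ)√(2mU₀) = 2.03 × √(2·0.5·22.6) = 9.651.
The even/odd transcendental equations gain one root per π/2 in z₀, giving N = 1 + ⌊2z₀/π⌋ = 1 + ⌊6.144⌋ = 7.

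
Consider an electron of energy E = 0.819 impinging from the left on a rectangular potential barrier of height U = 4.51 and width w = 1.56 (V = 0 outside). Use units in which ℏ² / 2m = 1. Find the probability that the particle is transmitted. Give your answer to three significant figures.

T = 0.00592

E < U: inside the barrier ψ ∝ e^{±κx} with κ = √(2m(U − E))/ℏ = 1.921.
κw = 2.997, sinh(κw) = 9.988.
Matching ψ, ψ′ at both faces gives T = [1 + U² sinh²(κw) / (4E(U − E))]⁻¹ = 1/168.8 = 0.00592.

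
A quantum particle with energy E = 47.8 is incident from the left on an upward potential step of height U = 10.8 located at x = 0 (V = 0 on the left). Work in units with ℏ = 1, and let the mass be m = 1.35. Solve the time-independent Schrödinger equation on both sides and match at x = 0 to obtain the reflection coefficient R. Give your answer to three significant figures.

R = 0.00409

On each side the TISE gives plane waves with k = √(2m(E − V))/ℏ: k₁ = √(2·1.35·47.8) = 11.36, k₂ = √(2·1.35·37) = 9.995.
Matching ψ and ψ′ at x = 0 gives r = (k₁ − k₂)/(k₁ + k₂), so R = r² = 0.004088 and T = 1 − R = 0.9959.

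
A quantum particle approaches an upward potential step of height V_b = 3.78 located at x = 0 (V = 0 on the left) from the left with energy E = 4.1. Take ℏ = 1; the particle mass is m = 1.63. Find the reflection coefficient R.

R = 0.317

The wavenumbers are k₁ = √(2mE)/ℏ = 3.656 on the left and k₂ = √(2m(E − V_b))/ℏ = 1.021 on the right.
Continuity of ψ and ψ′ at the step yields the reflection amplitude r = (k₁ − k₂)/(k₁ + k₂) = 0.5633; thus R = |r|² = 0.3173, T = 0.6827.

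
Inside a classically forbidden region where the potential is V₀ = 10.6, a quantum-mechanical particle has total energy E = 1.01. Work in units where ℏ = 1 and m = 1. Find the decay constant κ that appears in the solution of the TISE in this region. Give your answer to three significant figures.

κ = 4.38

Since E < V₀ the TISE in this region is ψ'' = κ²ψ with κ = √(2m(V₀ − E))/ℏ.
κ = √(2 × 1 × 9.59) = 4.379.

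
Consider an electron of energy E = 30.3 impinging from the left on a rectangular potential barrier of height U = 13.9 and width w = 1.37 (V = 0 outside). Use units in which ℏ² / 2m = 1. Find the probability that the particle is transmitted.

Above the barrier the interior wavenumber is k₂ = √(2m(E − U))/ℏ = 4.050, giving phase k₂w = 5.548.
T = [1 + U² sin²(k₂w) / (4E(E − U))]⁻¹ = 1/1.044 = 0.958.

T = 0.958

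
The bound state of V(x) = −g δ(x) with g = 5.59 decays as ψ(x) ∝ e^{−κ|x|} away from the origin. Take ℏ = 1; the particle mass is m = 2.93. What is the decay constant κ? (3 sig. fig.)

Integrating the TISE across x = 0 gives the cusp condition ψ'(0⁺) − ψ'(0⁻) = −(2mg/ℏ²)ψ(0).
With ψ ∝ e^{−κ|x|} this yields −2κ = −2mg/ℏ², so κ = mg/ℏ² = 16.38.

κ = 16.4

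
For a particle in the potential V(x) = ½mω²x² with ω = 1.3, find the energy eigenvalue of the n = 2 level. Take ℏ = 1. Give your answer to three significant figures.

E = 3.25

The oscillator eigenvalues are E_n = ℏω(n + ½), so E_2 = 1.3 × 2.5 = 3.250.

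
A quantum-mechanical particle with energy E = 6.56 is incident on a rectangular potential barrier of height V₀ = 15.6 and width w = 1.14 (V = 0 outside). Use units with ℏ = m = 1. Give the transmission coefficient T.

T = 0.000240

E < V₀: inside the barrier ψ ∝ e^{±κx} with κ = √(2m(V₀ − E))/ℏ = 4.252.
κw = 4.847, sinh(κw) = 63.70.
Matching ψ, ψ′ at both faces gives T = [1 + V₀² sinh²(κw) / (4E(V₀ − E))]⁻¹ = 1/4164 = 0.000240.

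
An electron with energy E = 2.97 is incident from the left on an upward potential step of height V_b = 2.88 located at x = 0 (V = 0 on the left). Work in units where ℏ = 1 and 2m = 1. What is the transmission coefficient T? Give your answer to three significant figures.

T = 0.505

On each side the TISE gives plane waves with k = √(2m(E − V))/ℏ: k₁ = √(2·½·2.97) = 1.723, k₂ = √(2·½·0.09) = 0.3000.
Matching ψ and ψ′ at x = 0 gives r = (k₁ − k₂)/(k₁ + k₂), so R = r² = 0.4949 and T = 1 − R = 0.5051.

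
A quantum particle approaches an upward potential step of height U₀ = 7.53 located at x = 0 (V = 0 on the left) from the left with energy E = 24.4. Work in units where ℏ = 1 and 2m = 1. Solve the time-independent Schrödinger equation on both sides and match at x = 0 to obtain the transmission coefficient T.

T = 0.992

The wavenumbers are k₁ = √(2mE)/ℏ = 4.940 on the left and k₂ = √(2m(E − U₀))/ℏ = 4.107 on the right.
Matching ψ and ψ′ at x = 0 gives r = (k₁ − k₂)/(k₁ + k₂), so R = r² = 0.008464 and T = 1 − R = 0.9915.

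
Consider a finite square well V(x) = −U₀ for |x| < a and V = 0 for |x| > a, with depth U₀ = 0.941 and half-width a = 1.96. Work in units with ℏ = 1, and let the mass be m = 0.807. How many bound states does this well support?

The dimensionless depth is z₀ = a√(2mU₀)/ℏ = 1.96 × √(1.519) = 2.415.
The even/odd transcendental equations gain one root per π/2 in z₀, giving N = 1 + ⌊2z₀/π⌋ = 1 + ⌊1.538⌋ = 2.

N = 2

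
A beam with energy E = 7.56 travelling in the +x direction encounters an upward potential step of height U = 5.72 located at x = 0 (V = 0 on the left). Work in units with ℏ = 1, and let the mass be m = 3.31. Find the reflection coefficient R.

The wavenumbers are k₁ = √(2mE)/ℏ = 7.074 on the left and k₂ = √(2m(E − U))/ℏ = 3.490 on the right.
Continuity of ψ and ψ′ at the step yields the reflection amplitude r = (k₁ − k₂)/(k₁ + k₂) = 0.3393; thus R = |r|² = 0.1151, T = 0.8849.

R = 0.115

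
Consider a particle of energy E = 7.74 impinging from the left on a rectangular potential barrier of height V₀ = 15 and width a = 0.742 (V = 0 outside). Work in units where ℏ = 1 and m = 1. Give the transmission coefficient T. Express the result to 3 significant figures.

Since E < V₀ the interior solution is evanescent with decay constant κ = √(2m(V₀ − E))/ℏ = 3.811.
κa = 2.827, sinh(κa) = 8.421.
The exact tunnelling result is T⁻¹ = 1 + V₀² sinh²(κa) / [4E(V₀ − E)] = 71.99, so T = 0.0139.

T = 0.0139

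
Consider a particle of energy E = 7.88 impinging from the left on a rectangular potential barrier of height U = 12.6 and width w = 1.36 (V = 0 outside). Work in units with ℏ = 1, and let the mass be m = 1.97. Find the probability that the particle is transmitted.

Since E < U the interior solution is evanescent with decay constant κ = √(2m(U − E))/ℏ = 4.312.
κw = 5.865, sinh(κw) = 176.2.
The exact tunnelling result is T⁻¹ = 1 + U² sinh²(κw) / [4E(U − E)] = 33140, so T = 0.0000302.

T = 0.0000302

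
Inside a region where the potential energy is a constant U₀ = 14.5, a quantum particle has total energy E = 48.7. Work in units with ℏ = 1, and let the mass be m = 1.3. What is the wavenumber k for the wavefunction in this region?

k = 9.43

With E > U₀ the solution is oscillatory, ψ ∝ e^{±ikx} with k = √(2m(E − U₀))/ℏ.
k = √(2 × 1.3 × 34.2) = 9.430.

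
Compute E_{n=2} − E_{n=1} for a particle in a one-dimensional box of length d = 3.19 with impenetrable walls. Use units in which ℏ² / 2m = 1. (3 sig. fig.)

ΔE = 2.91

E_n = n²π²ℏ²/(2md²), so ΔE = (2² − 1²) π²ℏ²/(2md²).
ΔE = 3 × π² / (2 × 0.5 × 3.19²) = 2.910.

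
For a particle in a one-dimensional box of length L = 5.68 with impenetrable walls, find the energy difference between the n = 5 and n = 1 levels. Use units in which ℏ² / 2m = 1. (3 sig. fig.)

ΔE = 7.34

E_n = n²π²ℏ²/(2mL²), so ΔE = (5² − 1²) π²ℏ²/(2mL²).
ΔE = 24 × π² / (2 × 0.5 × 5.68²) = 7.342.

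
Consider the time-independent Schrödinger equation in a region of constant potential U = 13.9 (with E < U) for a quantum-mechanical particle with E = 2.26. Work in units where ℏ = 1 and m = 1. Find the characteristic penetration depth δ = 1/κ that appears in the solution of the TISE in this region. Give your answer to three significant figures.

Since E < U the TISE in this region is ψ'' = κ²ψ with κ = √(2m(U − E))/ℏ.
κ = √(2 × 1 × 11.64) = 4.825. The penetration depth is δ = 1/κ = 0.207.

δ = 0.207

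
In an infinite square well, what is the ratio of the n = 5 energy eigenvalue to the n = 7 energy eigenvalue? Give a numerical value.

Since E_n ∝ n², the ratio is (5/7)² = 0.510204.

0.510204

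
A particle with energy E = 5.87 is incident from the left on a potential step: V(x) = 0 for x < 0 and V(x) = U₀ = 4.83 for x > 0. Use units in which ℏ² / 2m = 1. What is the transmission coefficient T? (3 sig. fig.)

T = 0.834

The wavenumbers are k₁ = √(2mE)/ℏ = 2.423 on the left and k₂ = √(2m(E − U₀))/ℏ = 1.020 on the right.
Matching ψ and ψ′ at x = 0 gives r = (k₁ − k₂)/(k₁ + k₂), so R = r² = 0.1661 and T = 1 − R = 0.8339.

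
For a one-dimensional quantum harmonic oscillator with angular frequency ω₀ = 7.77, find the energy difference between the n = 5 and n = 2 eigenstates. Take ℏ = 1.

E_n = ℏω₀(n + ½), so ΔE = (5 − 2) ℏω₀ = 3 × 7.77 = 23.31.

ΔE = 23.3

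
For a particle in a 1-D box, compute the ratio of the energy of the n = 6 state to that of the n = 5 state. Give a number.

Since E_n ∝ n², the ratio is (6/5)² = 1.44.

1.44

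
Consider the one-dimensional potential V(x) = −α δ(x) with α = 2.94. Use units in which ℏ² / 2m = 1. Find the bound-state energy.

The bound state is ψ(x) = √κ e^{−κ|x|}. The derivative jump ψ'(0⁺) − ψ'(0⁻) = −(2mα/ℏ²)ψ(0) fixes κ = mα/ℏ² = 1.470.
Then E = −ℏ²κ²/(2m) = −mα²/(2ℏ²) = -2.161.

E = -2.16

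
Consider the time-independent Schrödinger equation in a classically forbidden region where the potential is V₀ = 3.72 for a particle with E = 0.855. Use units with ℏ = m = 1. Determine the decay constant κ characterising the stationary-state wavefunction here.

Since E < V₀ the TISE in this region is ψ'' = κ²ψ with κ = √(2m(V₀ − E))/ℏ.
κ = √(2 × 1 × 2.865) = 2.394.

κ = 2.39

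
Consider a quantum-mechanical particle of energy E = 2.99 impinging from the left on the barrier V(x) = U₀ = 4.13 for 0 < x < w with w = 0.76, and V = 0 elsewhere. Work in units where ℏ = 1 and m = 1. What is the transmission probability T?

T = 0.285

Since E < U₀ the interior solution is evanescent with decay constant κ = √(2m(U₀ − E))/ℏ = 1.510.
κw = 1.148, sinh(κw) = 1.417.
Matching ψ, ψ′ at both faces gives T = [1 + U₀² sinh²(κw) / (4E(U₀ − E))]⁻¹ = 1/3.510 = 0.285.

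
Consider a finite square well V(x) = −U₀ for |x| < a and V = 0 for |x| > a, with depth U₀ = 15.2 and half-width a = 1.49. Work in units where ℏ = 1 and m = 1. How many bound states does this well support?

N = 6

The dimensionless depth is z₀ = a√(2mU₀)/ℏ = 1.49 × √(30.40) = 8.215.
A new bound state (alternating even/odd) appears each time z₀ passes a multiple of π/2, so N = ⌊2z₀/π⌋ + 1 = ⌊5.230⌋ + 1 = 6.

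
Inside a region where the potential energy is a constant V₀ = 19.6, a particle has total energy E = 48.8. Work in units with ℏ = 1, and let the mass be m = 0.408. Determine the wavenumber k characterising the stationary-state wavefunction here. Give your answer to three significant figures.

With E > V₀ the solution is oscillatory, ψ ∝ e^{±ikx} with k = √(2m(E − V₀))/ℏ.
k = √(2 × 0.408 × 29.2) = 4.881.

k = 4.88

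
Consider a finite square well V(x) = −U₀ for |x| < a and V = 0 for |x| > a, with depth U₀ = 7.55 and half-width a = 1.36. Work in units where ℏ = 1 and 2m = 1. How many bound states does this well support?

N = 3

Define the well-strength parameter z₀ = (a/ℏ)√(2mU₀) = 1.36 × √(2·0.5·7.55) = 3.737.
A new bound state (alternating even/odd) appears each time z₀ passes a multiple of π/2, so N = ⌊2z₀/π⌋ + 1 = ⌊2.379⌋ + 1 = 3.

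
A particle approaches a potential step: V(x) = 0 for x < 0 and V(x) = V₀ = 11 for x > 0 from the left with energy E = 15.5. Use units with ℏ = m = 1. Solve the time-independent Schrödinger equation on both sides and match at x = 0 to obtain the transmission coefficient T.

T = 0.910

On each side the TISE gives plane waves with k = √(2m(E − V))/ℏ: k₁ = √(2·1·15.5) = 5.568, k₂ = √(2·1·4.5) = 3.000.
Matching ψ and ψ′ at x = 0 gives r = (k₁ − k₂)/(k₁ + k₂), so R = r² = 0.08982 and T = 1 − R = 0.9102.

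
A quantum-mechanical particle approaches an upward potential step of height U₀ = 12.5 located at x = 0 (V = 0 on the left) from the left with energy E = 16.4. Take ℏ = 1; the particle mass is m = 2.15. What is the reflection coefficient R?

The wavenumbers are k₁ = √(2mE)/ℏ = 8.398 on the left and k₂ = √(2m(E − U₀))/ℏ = 4.095 on the right.
Matching ψ and ψ′ at x = 0 gives r = (k₁ − k₂)/(k₁ + k₂), so R = r² = 0.1186 and T = 1 − R = 0.8814.

R = 0.119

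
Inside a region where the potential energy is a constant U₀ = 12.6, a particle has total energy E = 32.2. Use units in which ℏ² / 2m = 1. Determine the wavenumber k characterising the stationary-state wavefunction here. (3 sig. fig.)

k = 4.43

With E > U₀ the solution is oscillatory, ψ ∝ e^{±ikx} with k = √(2m(E − U₀))/ℏ.
k = √(2 × 0.5 × 19.6) = 4.427.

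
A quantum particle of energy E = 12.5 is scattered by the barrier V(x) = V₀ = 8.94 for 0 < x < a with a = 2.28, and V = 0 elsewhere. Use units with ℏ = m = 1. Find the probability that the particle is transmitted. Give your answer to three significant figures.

T = 0.983

E > V₀: inside the barrier k₂ = √(2m(E − V₀))/ℏ = 2.668, k₂a = 6.084.
T = [1 + V₀² sin²(k₂a) / (4E(E − V₀))]⁻¹ = 1/1.018 = 0.983.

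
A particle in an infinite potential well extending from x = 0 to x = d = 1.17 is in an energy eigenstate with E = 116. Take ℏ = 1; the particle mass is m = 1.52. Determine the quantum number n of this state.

n = 7

From E_n = n²π²ℏ²/(2md²) invert to n = √(2md²E)/(πℏ).
n = (1.17/π) × √(2 × 1.52 × 116) = 6.994 → n = 7.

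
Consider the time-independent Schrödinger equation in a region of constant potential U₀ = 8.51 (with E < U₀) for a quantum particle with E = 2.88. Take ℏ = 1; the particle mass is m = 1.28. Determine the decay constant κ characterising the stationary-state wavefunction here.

Since E < U₀ the TISE in this region is ψ'' = κ²ψ with κ = √(2m(U₀ − E))/ℏ.
κ = √(2 × 1.28 × 5.63) = 3.796.

κ = 3.80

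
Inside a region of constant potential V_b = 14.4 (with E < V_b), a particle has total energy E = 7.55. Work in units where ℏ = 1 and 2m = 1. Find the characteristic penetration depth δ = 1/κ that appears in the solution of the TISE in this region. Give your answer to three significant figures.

δ = 0.382

Since E < V_b the TISE in this region is ψ'' = κ²ψ with κ = √(2m(V_b − E))/ℏ.
κ = √(2 × 0.5 × 6.85) = 2.617. The penetration depth is δ = 1/κ = 0.382.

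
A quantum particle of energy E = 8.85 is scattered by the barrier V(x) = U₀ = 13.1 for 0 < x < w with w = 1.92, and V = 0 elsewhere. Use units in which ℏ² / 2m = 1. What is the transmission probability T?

T = 0.00128

E < U₀: inside the barrier ψ ∝ e^{±κx} with κ = √(2m(U₀ − E))/ℏ = 2.062.
κw = 3.958, sinh(κw) = 26.17.
The exact tunnelling result is T⁻¹ = 1 + U₀² sinh²(κw) / [4E(U₀ − E)] = 782.3, so T = 0.00128.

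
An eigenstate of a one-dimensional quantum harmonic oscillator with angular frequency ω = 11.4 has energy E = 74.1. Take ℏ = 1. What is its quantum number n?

Invert E_n = (n + ½)ℏω: n = E/ℏω − ½ = 6.000, so n = 6.

n = 6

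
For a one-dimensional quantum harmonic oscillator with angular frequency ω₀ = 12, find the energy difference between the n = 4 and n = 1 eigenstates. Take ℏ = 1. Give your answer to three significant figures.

ΔE = 36.0

E_n = ℏω₀(n + ½), so ΔE = (4 − 1) ℏω₀ = 3 × 12 = 36.00.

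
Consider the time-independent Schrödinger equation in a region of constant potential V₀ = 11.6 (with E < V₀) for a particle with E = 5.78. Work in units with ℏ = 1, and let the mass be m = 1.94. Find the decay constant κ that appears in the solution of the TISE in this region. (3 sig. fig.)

Since E < V₀ the TISE in this region is ψ'' = κ²ψ with κ = √(2m(V₀ − E))/ℏ.
κ = √(2 × 1.94 × 5.82) = 4.752.

κ = 4.75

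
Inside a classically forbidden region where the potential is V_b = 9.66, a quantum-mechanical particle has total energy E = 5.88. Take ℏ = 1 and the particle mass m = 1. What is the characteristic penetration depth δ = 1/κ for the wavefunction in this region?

δ = 0.364

Since E < V_b the TISE in this region is ψ'' = κ²ψ with κ = √(2m(V_b − E))/ℏ.
κ = √(2 × 1 × 3.78) = 2.750. The penetration depth is δ = 1/κ = 0.364.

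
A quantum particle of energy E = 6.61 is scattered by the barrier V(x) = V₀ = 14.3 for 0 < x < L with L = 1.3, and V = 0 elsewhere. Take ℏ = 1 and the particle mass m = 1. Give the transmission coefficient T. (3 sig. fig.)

T = 0.000148

E < V₀: inside the barrier ψ ∝ e^{±κx} with κ = √(2m(V₀ − E))/ℏ = 3.922.
κL = 5.098, sinh(κL) = 81.86.
The exact tunnelling result is T⁻¹ = 1 + V₀² sinh²(κL) / [4E(V₀ − E)] = 6741, so T = 0.000148.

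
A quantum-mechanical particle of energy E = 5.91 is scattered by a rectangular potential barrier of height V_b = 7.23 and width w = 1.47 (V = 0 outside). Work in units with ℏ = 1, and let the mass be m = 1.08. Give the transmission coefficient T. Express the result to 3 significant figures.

T = 0.0166

E < V_b: inside the barrier ψ ∝ e^{±κx} with κ = √(2m(V_b − E))/ℏ = 1.689.
κw = 2.482, sinh(κw) = 5.942.
The exact tunnelling result is T⁻¹ = 1 + V_b² sinh²(κw) / [4E(V_b − E)] = 60.14, so T = 0.0166.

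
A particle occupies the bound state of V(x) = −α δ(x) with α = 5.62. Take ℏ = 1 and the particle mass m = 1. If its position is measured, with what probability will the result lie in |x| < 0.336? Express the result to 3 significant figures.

The normalised bound state is ψ = √κ e^{−κ|x|} with κ = mα/ℏ² = 5.620.
P(|x| < d) = ∫_{−d}^{d} κ e^{−2κ|x|} dx = 1 − e^{−2κd} = 1 − e^{−3.777} = 0.9771.

P = 0.977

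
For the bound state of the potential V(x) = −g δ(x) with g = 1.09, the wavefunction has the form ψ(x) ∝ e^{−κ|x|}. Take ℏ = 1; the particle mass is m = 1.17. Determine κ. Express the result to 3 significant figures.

Integrating the TISE across x = 0 gives the cusp condition ψ'(0⁺) − ψ'(0⁻) = −(2mg/ℏ²)ψ(0).
With ψ ∝ e^{−κ|x|} this yields −2κ = −2mg/ℏ², so κ = mg/ℏ² = 1.275.

κ = 1.28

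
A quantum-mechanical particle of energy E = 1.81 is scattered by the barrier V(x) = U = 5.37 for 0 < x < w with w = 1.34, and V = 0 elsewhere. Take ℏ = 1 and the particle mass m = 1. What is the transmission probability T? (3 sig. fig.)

E < U: inside the barrier ψ ∝ e^{±κx} with κ = √(2m(U − E))/ℏ = 2.668.
κw = 3.576, sinh(κw) = 17.84.
The exact tunnelling result is T⁻¹ = 1 + U² sinh²(κw) / [4E(U − E)] = 357.2, so T = 0.00280.

T = 0.00280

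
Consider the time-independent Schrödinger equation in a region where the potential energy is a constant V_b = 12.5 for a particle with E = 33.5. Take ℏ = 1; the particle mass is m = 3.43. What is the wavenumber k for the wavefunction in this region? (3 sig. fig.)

k = 12.0

With E > V_b the solution is oscillatory, ψ ∝ e^{±ikx} with k = √(2m(E − V_b))/ℏ.
k = √(2 × 3.43 × 21) = 12.00.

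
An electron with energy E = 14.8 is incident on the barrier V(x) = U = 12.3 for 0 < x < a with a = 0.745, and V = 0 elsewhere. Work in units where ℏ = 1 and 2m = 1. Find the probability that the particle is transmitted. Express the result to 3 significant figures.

Above the barrier the interior wavenumber is k₂ = √(2m(E − U))/ℏ = 1.581, giving phase k₂a = 1.178.
T = [1 + U² sin²(k₂a) / (4E(E − U))]⁻¹ = 1/1.872 = 0.534.

T = 0.534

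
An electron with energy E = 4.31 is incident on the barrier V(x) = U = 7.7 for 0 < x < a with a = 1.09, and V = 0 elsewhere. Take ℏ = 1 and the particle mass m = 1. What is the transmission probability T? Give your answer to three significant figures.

T = 0.0134

E < U: inside the barrier ψ ∝ e^{±κx} with κ = √(2m(U − E))/ℏ = 2.604.
κa = 2.838, sinh(κa) = 8.513.
The exact tunnelling result is T⁻¹ = 1 + U² sinh²(κa) / [4E(U − E)] = 74.52, so T = 0.0134.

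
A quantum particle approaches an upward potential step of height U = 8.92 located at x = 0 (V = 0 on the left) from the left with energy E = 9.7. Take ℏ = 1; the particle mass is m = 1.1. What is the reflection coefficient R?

The wavenumbers are k₁ = √(2mE)/ℏ = 4.620 on the left and k₂ = √(2m(E − U))/ℏ = 1.310 on the right.
Continuity of ψ and ψ′ at the step yields the reflection amplitude r = (k₁ − k₂)/(k₁ + k₂) = 0.5582; thus R = |r|² = 0.3115, T = 0.6885.

R = 0.312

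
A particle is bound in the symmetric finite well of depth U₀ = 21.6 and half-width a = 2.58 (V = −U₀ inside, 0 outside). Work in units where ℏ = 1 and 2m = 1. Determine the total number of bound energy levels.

The dimensionless depth is z₀ = a√(2mU₀)/ℏ = 2.58 × √(21.60) = 11.99.
The even/odd transcendental equations gain one root per π/2 in z₀, giving N = 1 + ⌊2z₀/π⌋ = 1 + ⌊7.634⌋ = 8.

N = 8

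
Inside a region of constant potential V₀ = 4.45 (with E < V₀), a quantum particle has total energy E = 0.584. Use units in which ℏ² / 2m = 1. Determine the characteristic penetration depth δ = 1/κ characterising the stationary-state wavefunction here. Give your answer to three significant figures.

δ = 0.509

Since E < V₀ the TISE in this region is ψ'' = κ²ψ with κ = √(2m(V₀ − E))/ℏ.
κ = √(2 × 0.5 × 3.866) = 1.966. The penetration depth is δ = 1/κ = 0.509.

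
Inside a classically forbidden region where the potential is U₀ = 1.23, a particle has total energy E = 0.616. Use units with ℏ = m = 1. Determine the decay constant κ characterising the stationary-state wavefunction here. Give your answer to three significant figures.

κ = 1.11

Since E < U₀ the TISE in this region is ψ'' = κ²ψ with κ = √(2m(U₀ − E))/ℏ.
κ = √(2 × 1 × 0.614) = 1.108.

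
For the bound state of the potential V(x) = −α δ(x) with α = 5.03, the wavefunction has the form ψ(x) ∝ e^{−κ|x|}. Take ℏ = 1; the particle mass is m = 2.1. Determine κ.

Integrate −(ℏ²/2m)ψ'' − αδ(x)ψ = Eψ from −ε to +ε: the ψ'' term gives ψ'(0⁺) − ψ'(0⁻) and the δ term gives −(2mα/ℏ²)ψ(0).
With ψ ∝ e^{−κ|x|} this yields −2κ = −2mα/ℏ², so κ = mα/ℏ² = 10.56.

κ = 10.6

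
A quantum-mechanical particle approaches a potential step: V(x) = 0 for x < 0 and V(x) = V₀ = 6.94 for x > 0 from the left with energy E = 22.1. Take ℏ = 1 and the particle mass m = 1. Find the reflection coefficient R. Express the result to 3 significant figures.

R = 0.00883

The wavenumbers are k₁ = √(2mE)/ℏ = 6.648 on the left and k₂ = √(2m(E − V₀))/ℏ = 5.506 on the right.
Continuity of ψ and ψ′ at the step yields the reflection amplitude r = (k₁ − k₂)/(k₁ + k₂) = 0.09395; thus R = |r|² = 0.008827, T = 0.9912.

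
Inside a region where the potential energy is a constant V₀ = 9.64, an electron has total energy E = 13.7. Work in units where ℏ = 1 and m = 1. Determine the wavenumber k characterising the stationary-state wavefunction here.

With E > V₀ the solution is oscillatory, ψ ∝ e^{±ikx} with k = √(2m(E − V₀))/ℏ.
k = √(2 × 1 × 4.06) = 2.850.

k = 2.85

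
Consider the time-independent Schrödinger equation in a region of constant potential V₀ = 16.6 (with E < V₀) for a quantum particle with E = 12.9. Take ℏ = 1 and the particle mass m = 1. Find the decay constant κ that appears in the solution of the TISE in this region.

Since E < V₀ the TISE in this region is ψ'' = κ²ψ with κ = √(2m(V₀ − E))/ℏ.
κ = √(2 × 1 × 3.7) = 2.720.

κ = 2.72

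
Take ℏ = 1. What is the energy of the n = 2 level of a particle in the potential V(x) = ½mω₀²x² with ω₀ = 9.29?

E = 23.2

The oscillator eigenvalues are E_n = ℏω₀(n + ½), so E_2 = 9.29 × 2.5 = 23.23.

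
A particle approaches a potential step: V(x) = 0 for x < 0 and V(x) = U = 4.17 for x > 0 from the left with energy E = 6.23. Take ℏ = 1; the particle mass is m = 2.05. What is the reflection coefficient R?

R = 0.0728

The wavenumbers are k₁ = √(2mE)/ℏ = 5.054 on the left and k₂ = √(2m(E − U))/ℏ = 2.906 on the right.
Continuity of ψ and ψ′ at the step yields the reflection amplitude r = (k₁ − k₂)/(k₁ + k₂) = 0.2698; thus R = |r|² = 0.07280, T = 0.9272.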